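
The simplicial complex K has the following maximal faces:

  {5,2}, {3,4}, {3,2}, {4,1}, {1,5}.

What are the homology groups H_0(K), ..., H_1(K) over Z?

H_0 ≅ Z,  H_1 ≅ Z.

Order the vertices as 1 < 2 < 3 < 4 < 5. Listing each simplex with vertices in this order, K has dimension 1 with simplices:

  0-simplices (5): [1], [2], [3], [4], [5]
  1-simplices (5): [1,4], [1,5], [2,3], [2,5], [3,4]

Hence C_0 ≅ Z^5, C_1 ≅ Z^5.

Boundary ∂_1: C_1 → C_0 sends each edge [p,q] (with p < q) to q − p. For instance
  ∂[1,5] = [5] − [1].
The 5×5 boundary matrix has rank 4 and Smith normal form diag(1,1,1,1).

Reading off H_k = ker ∂_k / im ∂_{k+1}:

  H_0: rank C_0 − rank ∂_1 = 5 − 4 = 1, and the invariant factors of ∂_1 are all 1, so H_0 = Z.
  H_1: rank ker ∂_1 − rank ∂_2 = (5 − 4) − 0 = 1, and there is no ∂_2, so H_1 = Z.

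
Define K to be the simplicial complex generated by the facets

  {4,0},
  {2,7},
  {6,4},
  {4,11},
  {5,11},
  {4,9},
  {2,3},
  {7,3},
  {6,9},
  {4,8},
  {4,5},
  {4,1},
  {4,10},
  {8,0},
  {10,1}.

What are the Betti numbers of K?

b_0 = 2, b_1 = 5.

Fix the vertex order 0 < 1 < 2 < 3 < 4 < 5 < 6 < 7 < 8 < 9 < 10 < 11 and write every simplex with vertices in increasing order. Then dim K = 1 and the simplices of K are:

  0-simplices (12): [0], [1], [2], [3], [4], [5], [6], [7], [8], [9], [10], [11]
  1-simplices (15): [0,4], [0,8], [1,4], [1,10], [2,3], [2,7], [3,7], [4,5], [4,6], [4,8], [4,9], [4,10], [4,11], [5,11], [6,9]

so the chain groups are C_0 ≅ Z^12, C_1 ≅ Z^15.

∂_1: C_1 → C_0 sends each edge [p,q] (with p < q) to q − p. For instance
  ∂[1,10] = [10] − [1].
The resulting 12×15 matrix has rank 10, and its Smith normal form has invariant factors (1,1,1,1,1,1,1,1,1,1).

Computing H_k = (kernel of ∂_k) / (image of ∂_{k+1}):

  H_0: rank C_0 − rank ∂_1 = 12 − 10 = 2, and the invariant factors of ∂_1 are all 1, so H_0 ≅ Z^2.
  H_1: rank ker ∂_1 − rank ∂_2 = (15 − 10) − 0 = 5, and there is no ∂_2, so H_1 ≅ Z^5.

Hence the Betti numbers are b_0 = 2, b_1 = 5.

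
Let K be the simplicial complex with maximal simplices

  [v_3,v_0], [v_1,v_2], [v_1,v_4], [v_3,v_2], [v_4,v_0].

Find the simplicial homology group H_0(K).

H_0 = Z.

Fix the vertex order v_0 < v_1 < v_2 < v_3 < v_4 and write every simplex with vertices in increasing order. Then dim K = 1 and the simplices of K are:

  0-simplices (5): [v_0], [v_1], [v_2], [v_3], [v_4]
  1-simplices (5): [v_0,v_3], [v_0,v_4], [v_1,v_2], [v_1,v_4], [v_2,v_3]

giving chain groups C_0 ≅ Z^5, C_1 ≅ Z^5.

Boundary ∂_1: C_1 → C_0 maps an edge to its endpoints' difference, ∂[p,q] = q − p. For instance
  ∂[v_0,v_3] = [v_3] − [v_0].
The resulting 5×5 matrix has rank 4, and its Smith normal form has invariant factors (1,1,1,1).

Computing H_k = (kernel of ∂_k) / (image of ∂_{k+1}):

  H_0: rank C_0 − rank ∂_1 = 5 − 4 = 1, and the invariant factors of ∂_1 are all 1, so H_0 ≅ Z.

(K is a triangulation of the circle S^1.)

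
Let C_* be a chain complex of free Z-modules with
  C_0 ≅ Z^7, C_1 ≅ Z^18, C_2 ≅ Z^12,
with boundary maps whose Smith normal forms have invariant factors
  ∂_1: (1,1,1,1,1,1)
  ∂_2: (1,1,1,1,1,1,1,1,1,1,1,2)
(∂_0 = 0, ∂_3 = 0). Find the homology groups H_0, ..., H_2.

H_0 ≅ Z,  H_1 ≅ Z/2,  H_2 = 0.

H_0: b_0 = 7 − 0 − 6 = 1; torsion from ∂_1 factors > 1: none. So H_0 ≅ Z.
H_1: b_1 = 18 − 6 − 12 = 0; torsion from ∂_2 factors > 1: [2]. So H_1 ≅ Z/2.
H_2: b_2 = 12 − 12 − 0 = 0; torsion from ∂_3 factors > 1: none. So H_2 ≅ 0.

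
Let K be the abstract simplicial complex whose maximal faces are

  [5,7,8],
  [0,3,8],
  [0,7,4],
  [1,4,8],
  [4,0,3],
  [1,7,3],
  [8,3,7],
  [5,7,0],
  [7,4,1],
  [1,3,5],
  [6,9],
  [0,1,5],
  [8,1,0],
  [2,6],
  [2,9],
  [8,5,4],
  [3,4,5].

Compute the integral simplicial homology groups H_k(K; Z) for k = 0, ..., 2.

H_0 ≅ Z^2,  H_1 ≅ Z^3,  H_2 ≅ Z.

Fix the vertex order 0 < 1 < 2 < 3 < 4 < 5 < 6 < 7 < 8 < 9 and write every simplex with vertices in increasing order. Then dim K = 2 and the simplices of K are:

  0-simplices (10): [0], [1], [2], [3], [4], [5], [6], [7], [8], [9]
  1-simplices (24): (24 of them)
  2-simplices (14): [0,1,5], [0,1,8], [0,3,4], [0,3,8], [0,4,7], [0,5,7], [1,3,5], [1,3,7], [1,4,7], [1,4,8], [3,4,5], [3,7,8], [4,5,8], [5,7,8]

Hence C_0 ≅ Z^10, C_1 ≅ Z^24, C_2 ≅ Z^14.

Boundary ∂_1: C_1 → C_0 sends each edge [p,q] (with p < q) to q − p.
As a 10×24 matrix over Z this has rank 8, with invariant factors (1,1,1,1,1,1,1,1).

The boundary map ∂_2: C_2 → C_1 maps a triangle to the signed sum of its edges. For instance
  ∂[5,7,8] = [7,8] − [5,8] + [5,7],
  ∂[1,3,5] = [3,5] − [1,5] + [1,3].
As a 24×14 matrix over Z this has rank 13, with invariant factors (1,1,1,1,1,1,1,1,1,1,1,1,1).

Now H_k = ker ∂_k / im ∂_{k+1}, so:

  H_0: rank C_0 − rank ∂_1 = 10 − 8 = 2, and the invariant factors of ∂_1 are all 1, so H_0 ≅ Z^2.
  H_1: rank ker ∂_1 − rank ∂_2 = (24 − 8) − 13 = 3, and the invariant factors of ∂_2 are all 1, so H_1 ≅ Z^3.
  H_2: rank ker ∂_2 − rank ∂_3 = (14 − 13) − 0 = 1, and there is no ∂_3, so H_2 ≅ Z.

As a check, the Euler characteristic is 10 − 24 + 14 = 0, which agrees with 2 − 3 + 1 = 0.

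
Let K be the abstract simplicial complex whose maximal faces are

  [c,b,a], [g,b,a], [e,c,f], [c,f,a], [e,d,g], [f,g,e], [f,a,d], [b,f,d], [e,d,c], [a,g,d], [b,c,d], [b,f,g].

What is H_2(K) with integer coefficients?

K has 7 vertices, 18 edges, 12 triangles.
rank ∂_2 = 12, rank ∂_3 = 0 ⇒ b_2 = 12 − 12 − 0 = 0. So H_2 ≅ 0.

H_2 = 0.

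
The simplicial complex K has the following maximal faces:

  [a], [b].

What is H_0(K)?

Fix the vertex order a < b and write every simplex with vertices in increasing order. Then dim K = 0 and the simplices of K are:

  0-simplices (2): a, b

so the chain groups are C_0 ≅ Z^2.

Computing H_k = (kernel of ∂_k) / (image of ∂_{k+1}):

  H_0: rank C_0 − rank ∂_1 = 2 − 0 = 2, and there is no ∂_1, so H_0 = Z^2.

H_0 ≅ Z^2.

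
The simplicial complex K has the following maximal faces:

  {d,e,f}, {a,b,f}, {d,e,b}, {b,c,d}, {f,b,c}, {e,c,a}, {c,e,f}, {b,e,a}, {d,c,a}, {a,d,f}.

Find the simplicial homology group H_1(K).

H_1 = Z/2Z.

Order the vertices as a < b < c < d < e < f. Listing each simplex with vertices in this order, K has dimension 2 with simplices:

  0-simplices (6): a, b, c, d, e, f
  1-simplices (15): ab, ac, ad, ae, af, bc, bd, be, bf, cd, ce, cf, de, df, ef
  2-simplices (10): abe, abf, acd, ace, adf, bcd, bcf, bde, cef, def

Hence C_0 ≅ Z^6, C_1 ≅ Z^15, C_2 ≅ Z^10.

∂_1: C_1 → C_0 maps an edge to its endpoints' difference, ∂[p,q] = q − p. For instance
  ∂ef = f − e.
The resulting 6×15 matrix has rank 5, and its Smith normal form has invariant factors (1,1,1,1,1).

The boundary map ∂_2: C_2 → C_1 sends each 2-simplex [p,q,r] to [q,r] − [p,r] + [p,q]. For instance
  ∂bde = de − be + bd,
  ∂ace = ce − ae + ac.
The 15×10 boundary matrix has rank 10 and Smith normal form diag(1,1,1,1,1,1,1,1,1,2).

Now H_k = ker ∂_k / im ∂_{k+1}, so:

  H_1: rank ker ∂_1 − rank ∂_2 = (15 − 5) − 10 = 0, and ∂_2 has invariant factor 2 > 1, so H_1 = Z/2Z.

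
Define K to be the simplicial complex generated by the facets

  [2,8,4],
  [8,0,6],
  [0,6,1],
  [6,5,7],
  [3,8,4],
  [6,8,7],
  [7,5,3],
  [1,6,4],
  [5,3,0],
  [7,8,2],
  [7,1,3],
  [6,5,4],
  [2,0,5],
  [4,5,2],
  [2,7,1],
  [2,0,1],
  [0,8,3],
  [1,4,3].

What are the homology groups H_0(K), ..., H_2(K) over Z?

We work with the vertex ordering 0 < 1 < 2 < 3 < 4 < 5 < 6 < 7 < 8. The simplices of K, each written with vertices in increasing order, are:

  0-simplices (9): [0], [1], [2], [3], [4], [5], [6], [7], [8]
  1-simplices (27): (27 of them)
  2-simplices (18): [0,1,2], [0,1,6], [0,2,5], [0,3,5], [0,3,8], [0,6,8], [1,2,7], [1,3,4], [1,3,7], [1,4,6], [2,4,5], [2,4,8], [2,7,8], [3,4,8], [3,5,7], [4,5,6], [5,6,7], [6,7,8]

giving chain groups C_0 ≅ Z^9, C_1 ≅ Z^27, C_2 ≅ Z^18.

The boundary map ∂_1: C_1 → C_0 is given by ∂[p,q] = [q] − [p].
The resulting 9×27 matrix has rank 8, and its Smith normal form has invariant factors (1,1,1,1,1,1,1,1).

∂_2: C_2 → C_1 sends each 2-simplex [p,q,r] to [q,r] − [p,r] + [p,q]. For instance
  ∂[2,4,5] = [4,5] − [2,5] + [2,4],
  ∂[3,5,7] = [5,7] − [3,7] + [3,5].
The resulting 27×18 matrix has rank 17, and its Smith normal form has invariant factors (1,1,1,1,1,1,1,1,1,1,1,1,1,1,1,1,1).

Computing H_k = (kernel of ∂_k) / (image of ∂_{k+1}):

  H_0: rank C_0 − rank ∂_1 = 9 − 8 = 1, and the invariant factors of ∂_1 are all 1, so H_0 = Z.
  H_1: rank ker ∂_1 − rank ∂_2 = (27 − 8) − 17 = 2, and the invariant factors of ∂_2 are all 1, so H_1 = Z^2.
  H_2: rank ker ∂_2 − rank ∂_3 = (18 − 17) − 0 = 1, and there is no ∂_3, so H_2 = Z.

As a check, the Euler characteristic is 9 − 27 + 18 = 0, which agrees with 1 − 2 + 1 = 0.

H_0 ≅ Z,  H_1 ≅ Z^2,  H_2 ≅ Z.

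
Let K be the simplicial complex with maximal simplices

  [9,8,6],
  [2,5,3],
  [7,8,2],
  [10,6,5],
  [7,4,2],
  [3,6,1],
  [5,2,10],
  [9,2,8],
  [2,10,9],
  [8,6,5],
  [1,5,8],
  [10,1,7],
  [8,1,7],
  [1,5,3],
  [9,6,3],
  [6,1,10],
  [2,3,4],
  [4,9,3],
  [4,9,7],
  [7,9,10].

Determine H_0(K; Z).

We work with the vertex ordering 1 < 2 < 3 < 4 < 5 < 6 < 7 < 8 < 9 < 10. The simplices of K, each written with vertices in increasing order, are:

  0-simplices (10): [1], [2], [3], [4], [5], [6], [7], [8], [9], [10]
  1-simplices (30): (30 of them)
  2-simplices (20): (20 of them)

giving chain groups C_0 ≅ Z^10, C_1 ≅ Z^30, C_2 ≅ Z^20.

Boundary ∂_1: C_1 → C_0 sends each edge [p,q] (with p < q) to q − p. For instance
  ∂[2,9] = [9] − [2].
As a 10×30 matrix over Z this has rank 9, with invariant factors (1,1,1,1,1,1,1,1,1).

∂_2: C_2 → C_1 maps a triangle to the signed sum of its edges. For instance
  ∂[2,4,7] = [4,7] − [2,7] + [2,4],
  ∂[6,8,9] = [8,9] − [6,9] + [6,8].
The 30×20 boundary matrix has rank 20 and Smith normal form diag(1,1,1,1,1,1,1,1,1,1,1,1,1,1,1,1,1,1,1,2).

From H_k ≅ ker(∂_k) / im(∂_{k+1}) we obtain:

  H_0: rank C_0 − rank ∂_1 = 10 − 9 = 1, and the invariant factors of ∂_1 are all 1, so H_0 = Z.

H_0 = Z.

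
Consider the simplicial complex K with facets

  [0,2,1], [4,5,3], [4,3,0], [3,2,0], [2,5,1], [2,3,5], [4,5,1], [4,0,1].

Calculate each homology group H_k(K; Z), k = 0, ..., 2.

H_0 = Z,  H_1 = 0,  H_2 = Z.

Order the vertices as 0 < 1 < 2 < 3 < 4 < 5. Listing each simplex with vertices in this order, K has dimension 2 with simplices:

  0-simplices (6): [0], [1], [2], [3], [4], [5]
  1-simplices (12): [0,1], [0,2], [0,3], [0,4], [1,2], [1,4], [1,5], [2,3], [2,5], [3,4], [3,5], [4,5]
  2-simplices (8): [0,1,2], [0,1,4], [0,2,3], [0,3,4], [1,2,5], [1,4,5], [2,3,5], [3,4,5]

Hence C_0 ≅ Z^6, C_1 ≅ Z^12, C_2 ≅ Z^8.

∂_1: C_1 → C_0 sends each edge [p,q] (with p < q) to q − p. For instance
  ∂[0,4] = [4] − [0].
The resulting 6×12 matrix has rank 5, and its Smith normal form has invariant factors (1,1,1,1,1).

Boundary ∂_2: C_2 → C_1 acts by ∂[p,q,r] = [q,r] − [p,r] + [p,q]. For instance
  ∂[0,2,3] = [2,3] − [0,3] + [0,2],
  ∂[2,3,5] = [3,5] − [2,5] + [2,3].
The 12×8 boundary matrix has rank 7 and Smith normal form diag(1,1,1,1,1,1,1).

Now H_k = ker ∂_k / im ∂_{k+1}, so:

  H_0: rank C_0 − rank ∂_1 = 6 − 5 = 1, and the invariant factors of ∂_1 are all 1, so H_0 ≅ Z.
  H_1: rank ker ∂_1 − rank ∂_2 = (12 − 5) − 7 = 0, and the invariant factors of ∂_2 are all 1, so H_1 ≅ 0.
  H_2: rank ker ∂_2 − rank ∂_3 = (8 − 7) − 0 = 1, and there is no ∂_3, so H_2 ≅ Z.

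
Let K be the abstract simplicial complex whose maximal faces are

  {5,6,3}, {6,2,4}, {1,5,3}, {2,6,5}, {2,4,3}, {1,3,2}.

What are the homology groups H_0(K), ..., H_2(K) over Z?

Take the total order 1 < 2 < 3 < 4 < 5 < 6 on the vertex set. Then K (dimension 2) consists of the simplices:

  0-simplices (6): [1], [2], [3], [4], [5], [6]
  1-simplices (12): [1,2], [1,3], [1,5], [2,3], [2,4], [2,5], [2,6], [3,4], [3,5], [3,6], [4,6], [5,6]
  2-simplices (6): [1,2,3], [1,3,5], [2,3,4], [2,4,6], [2,5,6], [3,5,6]

Hence C_0 ≅ Z^6, C_1 ≅ Z^12, C_2 ≅ Z^6.

Boundary ∂_1: C_1 → C_0 sends each edge [p,q] (with p < q) to q − p.
As a 6×12 matrix over Z this has rank 5, with invariant factors (1,1,1,1,1).

∂_2: C_2 → C_1 maps a triangle to the signed sum of its edges. For instance
  ∂[2,5,6] = [5,6] − [2,6] + [2,5],
  ∂[1,2,3] = [2,3] − [1,3] + [1,2].
As a 12×6 matrix over Z this has rank 6, with invariant factors (1,1,1,1,1,1).

Computing H_k = (kernel of ∂_k) / (image of ∂_{k+1}):

  H_0: rank C_0 − rank ∂_1 = 6 − 5 = 1, and the invariant factors of ∂_1 are all 1, so H_0 = Z.
  H_1: rank ker ∂_1 − rank ∂_2 = (12 − 5) − 6 = 1, and the invariant factors of ∂_2 are all 1, so H_1 = Z.
  H_2: rank ker ∂_2 − rank ∂_3 = (6 − 6) − 0 = 0, and there is no ∂_3, so H_2 = 0.

H_0 = Z,  H_1 = Z,  H_2 = 0.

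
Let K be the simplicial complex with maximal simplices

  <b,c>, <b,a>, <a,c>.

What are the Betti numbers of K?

Fix the vertex order a < b < c and write every simplex with vertices in increasing order. Then dim K = 1 and the simplices of K are:

  0-simplices (3): a, b, c
  1-simplices (3): ab, ac, bc

Hence C_0 ≅ Z^3, C_1 ≅ Z^3.

Boundary ∂_1: C_1 → C_0 is given by ∂[p,q] = [q] − [p]. For instance
  ∂ab = b − a.
As a 3×3 matrix over Z this has rank 2, with invariant factors (1,1).

From H_k ≅ ker(∂_k) / im(∂_{k+1}) we obtain:

  H_0: rank C_0 − rank ∂_1 = 3 − 2 = 1, and the invariant factors of ∂_1 are all 1, so H_0 ≅ Z.
  H_1: rank ker ∂_1 − rank ∂_2 = (3 − 2) − 0 = 1, and there is no ∂_2, so H_1 ≅ Z.

As a check, the Euler characteristic is 3 − 3 = 0, which agrees with 1 − 1 = 0.
(K is a triangulation of the circle S^1.)

Hence the Betti numbers are b_0 = 1, b_1 = 1.

b_0 = 1, b_1 = 1.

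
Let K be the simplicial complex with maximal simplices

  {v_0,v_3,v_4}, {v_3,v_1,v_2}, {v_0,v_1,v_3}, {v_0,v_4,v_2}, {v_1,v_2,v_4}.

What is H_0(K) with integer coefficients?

Order the vertices as v_0 < v_1 < v_2 < v_3 < v_4. Listing each simplex with vertices in this order, K has dimension 2 with simplices:

  0-simplices (5): [v_0], [v_1], [v_2], [v_3], [v_4]
  1-simplices (10): [v_0,v_1], [v_0,v_2], [v_0,v_3], [v_0,v_4], [v_1,v_2], [v_1,v_3], [v_1,v_4], [v_2,v_3], [v_2,v_4], [v_3,v_4]
  2-simplices (5): [v_0,v_1,v_3], [v_0,v_2,v_4], [v_0,v_3,v_4], [v_1,v_2,v_3], [v_1,v_2,v_4]

so the chain groups are C_0 ≅ Z^5, C_1 ≅ Z^10, C_2 ≅ Z^5.

∂_1: C_1 → C_0 maps an edge to its endpoints' difference, ∂[p,q] = q − p.
The resulting 5×10 matrix has rank 4, and its Smith normal form has invariant factors (1,1,1,1).

Boundary ∂_2: C_2 → C_1 maps a triangle to the signed sum of its edges. For instance
  ∂[v_0,v_1,v_3] = [v_1,v_3] − [v_0,v_3] + [v_0,v_1],
  ∂[v_1,v_2,v_4] = [v_2,v_4] − [v_1,v_4] + [v_1,v_2].
The 10×5 boundary matrix has rank 5 and Smith normal form diag(1,1,1,1,1).

From H_k ≅ ker(∂_k) / im(∂_{k+1}) we obtain:

  H_0: rank C_0 − rank ∂_1 = 5 − 4 = 1, and the invariant factors of ∂_1 are all 1, so H_0 = Z.

H_0 = Z.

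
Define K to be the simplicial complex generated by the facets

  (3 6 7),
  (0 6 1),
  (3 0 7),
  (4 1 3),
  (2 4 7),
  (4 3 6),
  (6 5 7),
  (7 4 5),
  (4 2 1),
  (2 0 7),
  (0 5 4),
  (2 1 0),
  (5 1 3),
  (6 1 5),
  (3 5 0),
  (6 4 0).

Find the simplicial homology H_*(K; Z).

We work with the vertex ordering 0 < 1 < 2 < 3 < 4 < 5 < 6 < 7. The simplices of K, each written with vertices in increasing order, are:

  0-simplices (8): [0], [1], [2], [3], [4], [5], [6], [7]
  1-simplices (24): (24 of them)
  2-simplices (16): [0,1,2], [0,1,6], [0,2,7], [0,3,5], [0,3,7], [0,4,5], [0,4,6], [1,2,4], [1,3,4], [1,3,5], [1,5,6], [2,4,7], [3,4,6], [3,6,7], [4,5,7], [5,6,7]

giving chain groups C_0 ≅ Z^8, C_1 ≅ Z^24, C_2 ≅ Z^16.

The boundary map ∂_1: C_1 → C_0 is given by ∂[p,q] = [q] − [p]. For instance
  ∂[2,4] = [4] − [2].
As a 8×24 matrix over Z this has rank 7, with invariant factors (1,1,1,1,1,1,1).

∂_2: C_2 → C_1 maps a triangle to the signed sum of its edges. For instance
  ∂[0,4,6] = [4,6] − [0,6] + [0,4],
  ∂[3,6,7] = [6,7] − [3,7] + [3,6].
As a 24×16 matrix over Z this has rank 15, with invariant factors (1,1,1,1,1,1,1,1,1,1,1,1,1,1,1).

From H_k ≅ ker(∂_k) / im(∂_{k+1}) we obtain:

  H_0: rank C_0 − rank ∂_1 = 8 − 7 = 1, and the invariant factors of ∂_1 are all 1, so H_0 ≅ Z.
  H_1: rank ker ∂_1 − rank ∂_2 = (24 − 7) − 15 = 2, and the invariant factors of ∂_2 are all 1, so H_1 ≅ Z^2.
  H_2: rank ker ∂_2 − rank ∂_3 = (16 − 15) − 0 = 1, and there is no ∂_3, so H_2 ≅ Z.

(K is a triangulation of the torus T^2.)

H_0 ≅ Z,  H_1 ≅ Z^2,  H_2 ≅ Z.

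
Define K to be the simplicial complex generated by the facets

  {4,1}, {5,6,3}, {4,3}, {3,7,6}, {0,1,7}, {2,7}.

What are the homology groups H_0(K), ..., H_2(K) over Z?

Fix the vertex order 0 < 1 < 2 < 3 < 4 < 5 < 6 < 7 and write every simplex with vertices in increasing order. Then dim K = 2 and the simplices of K are:

  0-simplices (8): [0], [1], [2], [3], [4], [5], [6], [7]
  1-simplices (11): [0,1], [0,7], [1,4], [1,7], [2,7], [3,4], [3,5], [3,6], [3,7], [5,6], [6,7]
  2-simplices (3): [0,1,7], [3,5,6], [3,6,7]

so the chain groups are C_0 ≅ Z^8, C_1 ≅ Z^11, C_2 ≅ Z^3.

∂_1: C_1 → C_0 is given by ∂[p,q] = [q] − [p]. For instance
  ∂[0,7] = [7] − [0].
This gives a 8×11 integer matrix of rank 7; reducing to Smith normal form yields diagonal entries (1,1,1,1,1,1,1).

∂_2: C_2 → C_1 acts by ∂[p,q,r] = [q,r] − [p,r] + [p,q]. For instance
  ∂[3,5,6] = [5,6] − [3,6] + [3,5],
  ∂[3,6,7] = [6,7] − [3,7] + [3,6].
The resulting 11×3 matrix has rank 3, and its Smith normal form has invariant factors (1,1,1).

Computing H_k = (kernel of ∂_k) / (image of ∂_{k+1}):

  H_0: rank C_0 − rank ∂_1 = 8 − 7 = 1, and the invariant factors of ∂_1 are all 1, so H_0 ≅ Z.
  H_1: rank ker ∂_1 − rank ∂_2 = (11 − 7) − 3 = 1, and the invariant factors of ∂_2 are all 1, so H_1 ≅ Z.
  H_2: rank ker ∂_2 − rank ∂_3 = (3 − 3) − 0 = 0, and there is no ∂_3, so H_2 ≅ 0.

As a check, the Euler characteristic is 8 − 11 + 3 = 0, which agrees with 1 − 1 + 0 = 0.

H_0 = Z,  H_1 = Z,  H_2 = 0.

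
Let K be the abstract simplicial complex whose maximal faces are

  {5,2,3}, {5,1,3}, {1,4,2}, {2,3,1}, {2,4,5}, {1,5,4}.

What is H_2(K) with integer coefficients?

Fix the vertex order 1 < 2 < 3 < 4 < 5 and write every simplex with vertices in increasing order. Then dim K = 2 and the simplices of K are:

  0-simplices (5): [1], [2], [3], [4], [5]
  1-simplices (9): [1,2], [1,3], [1,4], [1,5], [2,3], [2,4], [2,5], [3,5], [4,5]
  2-simplices (6): [1,2,3], [1,2,4], [1,3,5], [1,4,5], [2,3,5], [2,4,5]

Hence C_0 ≅ Z^5, C_1 ≅ Z^9, C_2 ≅ Z^6.

Boundary ∂_1: C_1 → C_0 sends each edge [p,q] (with p < q) to q − p. For instance
  ∂[2,5] = [5] − [2].
This gives a 5×9 integer matrix of rank 4; reducing to Smith normal form yields diagonal entries (1,1,1,1).

The boundary map ∂_2: C_2 → C_1 sends each 2-simplex [p,q,r] to [q,r] − [p,r] + [p,q]. For instance
  ∂[1,2,4] = [2,4] − [1,4] + [1,2],
  ∂[1,2,3] = [2,3] − [1,3] + [1,2].
The 9×6 boundary matrix has rank 5 and Smith normal form diag(1,1,1,1,1).

From H_k ≅ ker(∂_k) / im(∂_{k+1}) we obtain:

  H_2: rank ker ∂_2 − rank ∂_3 = (6 − 5) − 0 = 1, and there is no ∂_3, so H_2 ≅ Z.

H_2 ≅ Z.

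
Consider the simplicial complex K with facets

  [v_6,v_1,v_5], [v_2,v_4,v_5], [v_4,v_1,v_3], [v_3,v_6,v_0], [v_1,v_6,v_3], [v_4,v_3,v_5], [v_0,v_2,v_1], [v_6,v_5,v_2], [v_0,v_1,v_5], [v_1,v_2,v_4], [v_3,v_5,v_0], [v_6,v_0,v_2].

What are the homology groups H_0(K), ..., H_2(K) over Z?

H_0 = Z,  H_1 = Z/2,  H_2 = 0.

K has 7 vertices, 18 edges, 12 triangles.
rank ∂_0 = 0, rank ∂_1 = 6 ⇒ b_0 = 7 − 0 − 6 = 1; all invariant factors of ∂_1 are 1 so no torsion. So H_0 = Z.
rank ∂_1 = 6, rank ∂_2 = 12 ⇒ b_1 = 18 − 6 − 12 = 0; ∂_2 has invariant factor(s) [2] giving torsion. So H_1 = Z/2.
rank ∂_2 = 12, rank ∂_3 = 0 ⇒ b_2 = 12 − 12 − 0 = 0. So H_2 = 0.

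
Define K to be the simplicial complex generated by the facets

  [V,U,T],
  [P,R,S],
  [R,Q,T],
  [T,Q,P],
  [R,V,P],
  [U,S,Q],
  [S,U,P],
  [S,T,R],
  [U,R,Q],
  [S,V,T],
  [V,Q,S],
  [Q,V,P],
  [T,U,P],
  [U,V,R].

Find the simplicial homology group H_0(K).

Take the total order P < Q < R < S < T < U < V on the vertex set. Then K (dimension 2) consists of the simplices:

  0-simplices (7): P, Q, R, S, T, U, V
  1-simplices (21): PQ, PR, PS, PT, PU, PV, QR, QS, QT, QU, QV, RS, RT, RU, RV, ST, SU, SV, TU, TV, UV
  2-simplices (14): PQT, PQV, PRS, PRV, PSU, PTU, QRT, QRU, QSU, QSV, RST, RUV, STV, TUV

Hence C_0 ≅ Z^7, C_1 ≅ Z^21, C_2 ≅ Z^14.

∂_1: C_1 → C_0 sends each edge [p,q] (with p < q) to q − p.
This gives a 7×21 integer matrix of rank 6; reducing to Smith normal form yields diagonal entries (1,1,1,1,1,1).

Boundary ∂_2: C_2 → C_1 sends each 2-simplex [p,q,r] to [q,r] − [p,r] + [p,q]. For instance
  ∂TUV = UV − TV + TU,
  ∂QSU = SU − QU + QS.
The 21×14 boundary matrix has rank 13 and Smith normal form diag(1,1,1,1,1,1,1,1,1,1,1,1,1).

From H_k ≅ ker(∂_k) / im(∂_{k+1}) we obtain:

  H_0: rank C_0 − rank ∂_1 = 7 − 6 = 1, and the invariant factors of ∂_1 are all 1, so H_0 = Z.

H_0 = Z.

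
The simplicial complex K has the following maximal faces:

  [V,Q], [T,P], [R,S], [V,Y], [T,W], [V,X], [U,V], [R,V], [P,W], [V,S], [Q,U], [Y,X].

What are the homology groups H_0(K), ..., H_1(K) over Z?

Take the total order P < Q < R < S < T < U < V < W < X < Y on the vertex set. Then K (dimension 1) consists of the simplices:

  0-simplices (10): P, Q, R, S, T, U, V, W, X, Y
  1-simplices (12): PT, PW, QU, QV, RS, RV, SV, TW, UV, VX, VY, XY

giving chain groups C_0 ≅ Z^10, C_1 ≅ Z^12.

Boundary ∂_1: C_1 → C_0 maps an edge to its endpoints' difference, ∂[p,q] = q − p. For instance
  ∂SV = V − S.
The resulting 10×12 matrix has rank 8, and its Smith normal form has invariant factors (1,1,1,1,1,1,1,1).

Reading off H_k = ker ∂_k / im ∂_{k+1}:

  H_0: rank C_0 − rank ∂_1 = 10 − 8 = 2, and the invariant factors of ∂_1 are all 1, so H_0 ≅ Z^2.
  H_1: rank ker ∂_1 − rank ∂_2 = (12 − 8) − 0 = 4, and there is no ∂_2, so H_1 ≅ Z^4.

As a check, the Euler characteristic is 10 − 12 = -2, which agrees with 2 − 4 = -2.

H_0 = Z^2,  H_1 = Z^4.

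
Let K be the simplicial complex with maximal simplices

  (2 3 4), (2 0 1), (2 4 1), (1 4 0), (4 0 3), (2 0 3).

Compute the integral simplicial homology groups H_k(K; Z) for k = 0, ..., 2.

H_0 ≅ Z,  H_1 = 0,  H_2 ≅ Z.

K has 5 vertices, 9 edges, 6 triangles.
rank ∂_0 = 0, rank ∂_1 = 4 ⇒ b_0 = 5 − 0 − 4 = 1; all invariant factors of ∂_1 are 1 so no torsion. So H_0 ≅ Z.
rank ∂_1 = 4, rank ∂_2 = 5 ⇒ b_1 = 9 − 4 − 5 = 0; all invariant factors of ∂_2 are 1 so no torsion. So H_1 ≅ 0.
rank ∂_2 = 5, rank ∂_3 = 0 ⇒ b_2 = 6 − 5 − 0 = 1. So H_2 ≅ Z.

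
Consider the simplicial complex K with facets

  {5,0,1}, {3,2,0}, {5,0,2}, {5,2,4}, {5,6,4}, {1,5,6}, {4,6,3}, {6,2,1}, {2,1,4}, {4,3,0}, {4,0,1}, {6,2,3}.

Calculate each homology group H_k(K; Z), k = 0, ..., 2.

Take the total order 0 < 1 < 2 < 3 < 4 < 5 < 6 on the vertex set. Then K (dimension 2) consists of the simplices:

  0-simplices (7): [0], [1], [2], [3], [4], [5], [6]
  1-simplices (18): [0,1], [0,2], [0,3], [0,4], [0,5], [1,2], [1,4], [1,5], [1,6], [2,3], [2,4], [2,5], [2,6], [3,4], [3,6], [4,5], [4,6], [5,6]
  2-simplices (12): [0,1,4], [0,1,5], [0,2,3], [0,2,5], [0,3,4], [1,2,4], [1,2,6], [1,5,6], [2,3,6], [2,4,5], [3,4,6], [4,5,6]

Hence C_0 ≅ Z^7, C_1 ≅ Z^18, C_2 ≅ Z^12.

The boundary map ∂_1: C_1 → C_0 maps an edge to its endpoints' difference, ∂[p,q] = q − p.
The 7×18 boundary matrix has rank 6 and Smith normal form diag(1,1,1,1,1,1).

The boundary map ∂_2: C_2 → C_1 acts by ∂[p,q,r] = [q,r] − [p,r] + [p,q]. For instance
  ∂[0,1,5] = [1,5] − [0,5] + [0,1],
  ∂[1,5,6] = [5,6] − [1,6] + [1,5].
This gives a 18×12 integer matrix of rank 12; reducing to Smith normal form yields diagonal entries (1,1,1,1,1,1,1,1,1,1,1,2).

Computing H_k = (kernel of ∂_k) / (image of ∂_{k+1}):

  H_0: rank C_0 − rank ∂_1 = 7 − 6 = 1, and the invariant factors of ∂_1 are all 1, so H_0 ≅ Z.
  H_1: rank ker ∂_1 − rank ∂_2 = (18 − 6) − 12 = 0, and ∂_2 has invariant factor 2 > 1, so H_1 ≅ Z/2.
  H_2: rank ker ∂_2 − rank ∂_3 = (12 − 12) − 0 = 0, and there is no ∂_3, so H_2 ≅ 0.

H_0 ≅ Z,  H_1 ≅ Z/2,  H_2 = 0.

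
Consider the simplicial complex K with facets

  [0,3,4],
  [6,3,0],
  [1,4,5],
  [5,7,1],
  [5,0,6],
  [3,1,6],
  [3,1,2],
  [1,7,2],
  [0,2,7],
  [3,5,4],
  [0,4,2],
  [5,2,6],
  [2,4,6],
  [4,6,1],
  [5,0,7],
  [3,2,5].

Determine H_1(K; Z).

Take the total order 0 < 1 < 2 < 3 < 4 < 5 < 6 < 7 on the vertex set. Then K (dimension 2) consists of the simplices:

  0-simplices (8): [0], [1], [2], [3], [4], [5], [6], [7]
  1-simplices (24): (24 of them)
  2-simplices (16): [0,2,4], [0,2,7], [0,3,4], [0,3,6], [0,5,6], [0,5,7], [1,2,3], [1,2,7], [1,3,6], [1,4,5], [1,4,6], [1,5,7], [2,3,5], [2,4,6], [2,5,6], [3,4,5]

giving chain groups C_0 ≅ Z^8, C_1 ≅ Z^24, C_2 ≅ Z^16.

The boundary map ∂_1: C_1 → C_0 maps an edge to its endpoints' difference, ∂[p,q] = q − p.
The 8×24 boundary matrix has rank 7 and Smith normal form diag(1,1,1,1,1,1,1).

∂_2: C_2 → C_1 acts by ∂[p,q,r] = [q,r] − [p,r] + [p,q]. For instance
  ∂[1,5,7] = [5,7] − [1,7] + [1,5],
  ∂[0,5,7] = [5,7] − [0,7] + [0,5].
This gives a 24×16 integer matrix of rank 15; reducing to Smith normal form yields diagonal entries (1,1,1,1,1,1,1,1,1,1,1,1,1,1,1).

Now H_k = ker ∂_k / im ∂_{k+1}, so:

  H_1: rank ker ∂_1 − rank ∂_2 = (24 − 7) − 15 = 2, and the invariant factors of ∂_2 are all 1, so H_1 = Z^2.

H_1 = Z^2.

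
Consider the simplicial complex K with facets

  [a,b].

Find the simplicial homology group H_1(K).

K has 2 vertices, 1 edge.
rank ∂_1 = 1, rank ∂_2 = 0 ⇒ b_1 = 1 − 1 − 0 = 0. So H_1 ≅ 0.

H_1 = 0.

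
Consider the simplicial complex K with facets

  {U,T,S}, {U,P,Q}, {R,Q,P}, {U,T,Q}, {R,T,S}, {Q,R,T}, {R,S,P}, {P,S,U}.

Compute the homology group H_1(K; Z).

Fix the vertex order P < Q < R < S < T < U and write every simplex with vertices in increasing order. Then dim K = 2 and the simplices of K are:

  0-simplices (6): P, Q, R, S, T, U
  1-simplices (12): PQ, PR, PS, PU, QR, QT, QU, RS, RT, ST, SU, TU
  2-simplices (8): PQR, PQU, PRS, PSU, QRT, QTU, RST, STU

giving chain groups C_0 ≅ Z^6, C_1 ≅ Z^12, C_2 ≅ Z^8.

Boundary ∂_1: C_1 → C_0 is given by ∂[p,q] = [q] − [p].
The 6×12 boundary matrix has rank 5 and Smith normal form diag(1,1,1,1,1).

∂_2: C_2 → C_1 maps a triangle to the signed sum of its edges. For instance
  ∂QTU = TU − QU + QT,
  ∂PQR = QR − PR + PQ.
The resulting 12×8 matrix has rank 7, and its Smith normal form has invariant factors (1,1,1,1,1,1,1).

Computing H_k = (kernel of ∂_k) / (image of ∂_{k+1}):

  H_1: rank ker ∂_1 − rank ∂_2 = (12 − 5) − 7 = 0, and the invariant factors of ∂_2 are all 1, so H_1 ≅ 0.

H_1 ≅ 0.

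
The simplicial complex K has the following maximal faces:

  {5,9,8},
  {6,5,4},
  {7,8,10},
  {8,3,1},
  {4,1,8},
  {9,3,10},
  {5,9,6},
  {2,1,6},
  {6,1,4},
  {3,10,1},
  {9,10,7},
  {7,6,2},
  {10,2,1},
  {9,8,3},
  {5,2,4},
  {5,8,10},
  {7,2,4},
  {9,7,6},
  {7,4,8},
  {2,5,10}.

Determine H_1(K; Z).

H_1 = Z ⊕ Z/2.

Order the vertices as 1 < 2 < 3 < 4 < 5 < 6 < 7 < 8 < 9 < 10. Listing each simplex with vertices in this order, K has dimension 2 with simplices:

  0-simplices (10): [1], [2], [3], [4], [5], [6], [7], [8], [9], [10]
  1-simplices (30): (30 of them)
  2-simplices (20): (20 of them)

giving chain groups C_0 ≅ Z^10, C_1 ≅ Z^30, C_2 ≅ Z^20.

Boundary ∂_1: C_1 → C_0 sends each edge [p,q] (with p < q) to q − p. For instance
  ∂[7,9] = [9] − [7].
This gives a 10×30 integer matrix of rank 9; reducing to Smith normal form yields diagonal entries (1,1,1,1,1,1,1,1,1).

Boundary ∂_2: C_2 → C_1 maps a triangle to the signed sum of its edges. For instance
  ∂[6,7,9] = [7,9] − [6,9] + [6,7],
  ∂[2,4,7] = [4,7] − [2,7] + [2,4].
This gives a 30×20 integer matrix of rank 20; reducing to Smith normal form yields diagonal entries (1,1,1,1,1,1,1,1,1,1,1,1,1,1,1,1,1,1,1,2).

Computing H_k = (kernel of ∂_k) / (image of ∂_{k+1}):

  H_1: rank ker ∂_1 − rank ∂_2 = (30 − 9) − 20 = 1, and ∂_2 has invariant factor 2 > 1, so H_1 = Z ⊕ Z/2.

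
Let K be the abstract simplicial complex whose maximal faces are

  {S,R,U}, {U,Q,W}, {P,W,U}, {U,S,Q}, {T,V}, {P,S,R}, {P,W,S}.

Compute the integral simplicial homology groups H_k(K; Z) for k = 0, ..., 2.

H_0 = Z^2,  H_1 = Z,  H_2 = 0.

K has 8 vertices, 13 edges, 6 triangles.
rank ∂_0 = 0, rank ∂_1 = 6 ⇒ b_0 = 8 − 0 − 6 = 2; all invariant factors of ∂_1 are 1 so no torsion. So H_0 ≅ Z^2.
rank ∂_1 = 6, rank ∂_2 = 6 ⇒ b_1 = 13 − 6 − 6 = 1; all invariant factors of ∂_2 are 1 so no torsion. So H_1 ≅ Z.
rank ∂_2 = 6, rank ∂_3 = 0 ⇒ b_2 = 6 − 6 − 0 = 0. So H_2 ≅ 0.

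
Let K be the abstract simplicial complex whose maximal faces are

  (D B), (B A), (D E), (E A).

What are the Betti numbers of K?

Order the vertices as A < B < D < E. Listing each simplex with vertices in this order, K has dimension 1 with simplices:

  0-simplices (4): A, B, D, E
  1-simplices (4): AB, AE, BD, DE

so the chain groups are C_0 ≅ Z^4, C_1 ≅ Z^4.

Boundary ∂_1: C_1 → C_0 maps an edge to its endpoints' difference, ∂[p,q] = q − p. For instance
  ∂BD = D − B.
This gives a 4×4 integer matrix of rank 3; reducing to Smith normal form yields diagonal entries (1,1,1).

Computing H_k = (kernel of ∂_k) / (image of ∂_{k+1}):

  H_0: rank C_0 − rank ∂_1 = 4 − 3 = 1, and the invariant factors of ∂_1 are all 1, so H_0 = Z.
  H_1: rank ker ∂_1 − rank ∂_2 = (4 − 3) − 0 = 1, and there is no ∂_2, so H_1 = Z.

Hence the Betti numbers are b_0 = 1, b_1 = 1.

b_0 = 1, b_1 = 1.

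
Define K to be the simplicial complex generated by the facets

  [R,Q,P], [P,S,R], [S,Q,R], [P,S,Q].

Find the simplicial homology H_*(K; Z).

K has 4 vertices, 6 edges, 4 triangles.
rank ∂_0 = 0, rank ∂_1 = 3 ⇒ b_0 = 4 − 0 − 3 = 1; all invariant factors of ∂_1 are 1 so no torsion. So H_0 ≅ Z.
rank ∂_1 = 3, rank ∂_2 = 3 ⇒ b_1 = 6 − 3 − 3 = 0; all invariant factors of ∂_2 are 1 so no torsion. So H_1 ≅ 0.
rank ∂_2 = 3, rank ∂_3 = 0 ⇒ b_2 = 4 − 3 − 0 = 1. So H_2 ≅ Z.

H_0 = Z,  H_1 = 0,  H_2 = Z.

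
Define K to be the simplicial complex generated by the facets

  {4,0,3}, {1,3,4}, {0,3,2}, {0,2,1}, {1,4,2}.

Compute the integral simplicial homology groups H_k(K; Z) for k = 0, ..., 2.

H_0 ≅ Z,  H_1 ≅ Z,  H_2 = 0.

K has 5 vertices, 10 edges, 5 triangles.
rank ∂_0 = 0, rank ∂_1 = 4 ⇒ b_0 = 5 − 0 − 4 = 1; all invariant factors of ∂_1 are 1 so no torsion. So H_0 = Z.
rank ∂_1 = 4, rank ∂_2 = 5 ⇒ b_1 = 10 − 4 − 5 = 1; all invariant factors of ∂_2 are 1 so no torsion. So H_1 = Z.
rank ∂_2 = 5, rank ∂_3 = 0 ⇒ b_2 = 5 − 5 − 0 = 0. So H_2 = 0.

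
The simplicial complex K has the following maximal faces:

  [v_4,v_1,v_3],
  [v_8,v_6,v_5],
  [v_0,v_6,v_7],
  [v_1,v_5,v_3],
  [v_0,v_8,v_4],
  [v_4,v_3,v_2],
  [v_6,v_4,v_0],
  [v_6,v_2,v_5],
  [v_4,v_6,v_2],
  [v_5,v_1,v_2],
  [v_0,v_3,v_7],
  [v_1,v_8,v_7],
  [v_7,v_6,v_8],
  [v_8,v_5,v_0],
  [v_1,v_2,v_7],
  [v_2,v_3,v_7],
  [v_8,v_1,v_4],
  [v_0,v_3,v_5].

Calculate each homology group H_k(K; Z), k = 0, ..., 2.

H_0 ≅ Z,  H_1 ≅ Z ⊕ Z/2Z,  H_2 = 0.

K has 9 vertices, 27 edges, 18 triangles.
rank ∂_0 = 0, rank ∂_1 = 8 ⇒ b_0 = 9 − 0 − 8 = 1; all invariant factors of ∂_1 are 1 so no torsion. So H_0 ≅ Z.
rank ∂_1 = 8, rank ∂_2 = 18 ⇒ b_1 = 27 − 8 − 18 = 1; ∂_2 has invariant factor(s) [2] giving torsion. So H_1 ≅ Z ⊕ Z/2Z.
rank ∂_2 = 18, rank ∂_3 = 0 ⇒ b_2 = 18 − 18 − 0 = 0. So H_2 ≅ 0.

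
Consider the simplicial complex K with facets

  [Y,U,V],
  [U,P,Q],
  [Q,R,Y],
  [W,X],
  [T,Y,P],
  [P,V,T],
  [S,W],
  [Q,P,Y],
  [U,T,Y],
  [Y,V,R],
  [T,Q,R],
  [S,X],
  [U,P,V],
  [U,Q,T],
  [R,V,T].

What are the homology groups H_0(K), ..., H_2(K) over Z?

K has 10 vertices, 21 edges, 12 triangles.
rank ∂_0 = 0, rank ∂_1 = 8 ⇒ b_0 = 10 − 0 − 8 = 2; all invariant factors of ∂_1 are 1 so no torsion. So H_0 = Z^2.
rank ∂_1 = 8, rank ∂_2 = 12 ⇒ b_1 = 21 − 8 − 12 = 1; ∂_2 has invariant factor(s) [2] giving torsion. So H_1 = Z ⊕ Z_2.
rank ∂_2 = 12, rank ∂_3 = 0 ⇒ b_2 = 12 − 12 − 0 = 0. So H_2 = 0.

H_0 = Z^2,  H_1 = Z ⊕ Z_2,  H_2 = 0.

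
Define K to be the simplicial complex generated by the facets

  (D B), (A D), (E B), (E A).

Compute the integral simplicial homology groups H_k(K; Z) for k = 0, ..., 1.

H_0 ≅ Z,  H_1 ≅ Z.

We work with the vertex ordering A < B < D < E. The simplices of K, each written with vertices in increasing order, are:

  0-simplices (4): A, B, D, E
  1-simplices (4): AD, AE, BD, BE

giving chain groups C_0 ≅ Z^4, C_1 ≅ Z^4.

The boundary map ∂_1: C_1 → C_0 maps an edge to its endpoints' difference, ∂[p,q] = q − p.
The resulting 4×4 matrix has rank 3, and its Smith normal form has invariant factors (1,1,1).

Computing H_k = (kernel of ∂_k) / (image of ∂_{k+1}):

  H_0: rank C_0 − rank ∂_1 = 4 − 3 = 1, and the invariant factors of ∂_1 are all 1, so H_0 = Z.
  H_1: rank ker ∂_1 − rank ∂_2 = (4 − 3) − 0 = 1, and there is no ∂_2, so H_1 = Z.

As a check, the Euler characteristic is 4 − 4 = 0, which agrees with 1 − 1 = 0.
(K is a triangulation of the circle S^1.)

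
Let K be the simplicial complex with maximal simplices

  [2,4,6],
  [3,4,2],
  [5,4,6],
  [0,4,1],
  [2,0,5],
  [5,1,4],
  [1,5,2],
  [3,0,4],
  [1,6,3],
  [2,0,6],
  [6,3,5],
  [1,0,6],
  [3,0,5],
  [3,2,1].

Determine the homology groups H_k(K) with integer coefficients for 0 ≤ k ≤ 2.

We work with the vertex ordering 0 < 1 < 2 < 3 < 4 < 5 < 6. The simplices of K, each written with vertices in increasing order, are:

  0-simplices (7): [0], [1], [2], [3], [4], [5], [6]
  1-simplices (21): [0,1], [0,2], [0,3], [0,4], [0,5], [0,6], [1,2], [1,3], [1,4], [1,5], [1,6], [2,3], [2,4], [2,5], [2,6], [3,4], [3,5], [3,6], [4,5], [4,6], [5,6]
  2-simplices (14): [0,1,4], [0,1,6], [0,2,5], [0,2,6], [0,3,4], [0,3,5], [1,2,3], [1,2,5], [1,3,6], [1,4,5], [2,3,4], [2,4,6], [3,5,6], [4,5,6]

Hence C_0 ≅ Z^7, C_1 ≅ Z^21, C_2 ≅ Z^14.

The boundary map ∂_1: C_1 → C_0 maps an edge to its endpoints' difference, ∂[p,q] = q − p.
The 7×21 boundary matrix has rank 6 and Smith normal form diag(1,1,1,1,1,1).

Boundary ∂_2: C_2 → C_1 maps a triangle to the signed sum of its edges. For instance
  ∂[1,2,5] = [2,5] − [1,5] + [1,2],
  ∂[0,1,6] = [1,6] − [0,6] + [0,1].
As a 21×14 matrix over Z this has rank 13, with invariant factors (1,1,1,1,1,1,1,1,1,1,1,1,1).

From H_k ≅ ker(∂_k) / im(∂_{k+1}) we obtain:

  H_0: rank C_0 − rank ∂_1 = 7 − 6 = 1, and the invariant factors of ∂_1 are all 1, so H_0 ≅ Z.
  H_1: rank ker ∂_1 − rank ∂_2 = (21 − 6) − 13 = 2, and the invariant factors of ∂_2 are all 1, so H_1 ≅ Z^2.
  H_2: rank ker ∂_2 − rank ∂_3 = (14 − 13) − 0 = 1, and there is no ∂_3, so H_2 ≅ Z.

H_0 ≅ Z,  H_1 ≅ Z^2,  H_2 ≅ Z.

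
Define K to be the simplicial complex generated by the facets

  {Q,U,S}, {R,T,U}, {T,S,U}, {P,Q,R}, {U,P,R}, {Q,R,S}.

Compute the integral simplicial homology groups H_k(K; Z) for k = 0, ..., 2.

H_0 = Z,  H_1 = Z,  H_2 = 0.

K has 6 vertices, 12 edges, 6 triangles.
rank ∂_0 = 0, rank ∂_1 = 5 ⇒ b_0 = 6 − 0 − 5 = 1; all invariant factors of ∂_1 are 1 so no torsion. So H_0 ≅ Z.
rank ∂_1 = 5, rank ∂_2 = 6 ⇒ b_1 = 12 − 5 − 6 = 1; all invariant factors of ∂_2 are 1 so no torsion. So H_1 ≅ Z.
rank ∂_2 = 6, rank ∂_3 = 0 ⇒ b_2 = 6 − 6 − 0 = 0. So H_2 ≅ 0.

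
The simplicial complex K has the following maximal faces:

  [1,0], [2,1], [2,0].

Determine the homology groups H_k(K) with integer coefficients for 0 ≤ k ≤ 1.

H_0 ≅ Z,  H_1 ≅ Z.

Take the total order 0 < 1 < 2 on the vertex set. Then K (dimension 1) consists of the simplices:

  0-simplices (3): [0], [1], [2]
  1-simplices (3): [0,1], [0,2], [1,2]

so the chain groups are C_0 ≅ Z^3, C_1 ≅ Z^3.

∂_1: C_1 → C_0 maps an edge to its endpoints' difference, ∂[p,q] = q − p.
The 3×3 boundary matrix has rank 2 and Smith normal form diag(1,1).

From H_k ≅ ker(∂_k) / im(∂_{k+1}) we obtain:

  H_0: rank C_0 − rank ∂_1 = 3 − 2 = 1, and the invariant factors of ∂_1 are all 1, so H_0 = Z.
  H_1: rank ker ∂_1 − rank ∂_2 = (3 − 2) − 0 = 1, and there is no ∂_2, so H_1 = Z.

As a check, the Euler characteristic is 3 − 3 = 0, which agrees with 1 − 1 = 0.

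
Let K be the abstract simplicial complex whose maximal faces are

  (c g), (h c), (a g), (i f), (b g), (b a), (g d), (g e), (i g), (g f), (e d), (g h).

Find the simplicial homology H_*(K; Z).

Order the vertices as a < b < c < d < e < f < g < h < i. Listing each simplex with vertices in this order, K has dimension 1 with simplices:

  0-simplices (9): a, b, c, d, e, f, g, h, i
  1-simplices (12): ab, ag, bg, cg, ch, de, dg, eg, fg, fi, gh, gi

giving chain groups C_0 ≅ Z^9, C_1 ≅ Z^12.

Boundary ∂_1: C_1 → C_0 maps an edge to its endpoints' difference, ∂[p,q] = q − p.
As a 9×12 matrix over Z this has rank 8, with invariant factors (1,1,1,1,1,1,1,1).

Computing H_k = (kernel of ∂_k) / (image of ∂_{k+1}):

  H_0: rank C_0 − rank ∂_1 = 9 − 8 = 1, and the invariant factors of ∂_1 are all 1, so H_0 = Z.
  H_1: rank ker ∂_1 − rank ∂_2 = (12 − 8) − 0 = 4, and there is no ∂_2, so H_1 = Z^4.

As a check, the Euler characteristic is 9 − 12 = -3, which agrees with 1 − 4 = -3.

H_0 = Z,  H_1 = Z^4.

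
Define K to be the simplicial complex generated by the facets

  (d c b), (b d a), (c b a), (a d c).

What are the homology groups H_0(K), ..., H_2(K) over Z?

H_0 ≅ Z,  H_1 = 0,  H_2 ≅ Z.

Fix the vertex order a < b < c < d and write every simplex with vertices in increasing order. Then dim K = 2 and the simplices of K are:

  0-simplices (4): a, b, c, d
  1-simplices (6): ab, ac, ad, bc, bd, cd
  2-simplices (4): abc, abd, acd, bcd

so the chain groups are C_0 ≅ Z^4, C_1 ≅ Z^6, C_2 ≅ Z^4.

∂_1: C_1 → C_0 sends each edge [p,q] (with p < q) to q − p. For instance
  ∂bc = c − b.
The resulting 4×6 matrix has rank 3, and its Smith normal form has invariant factors (1,1,1).

Boundary ∂_2: C_2 → C_1 sends each 2-simplex [p,q,r] to [q,r] − [p,r] + [p,q]. For instance
  ∂abc = bc − ac + ab,
  ∂acd = cd − ad + ac.
This gives a 6×4 integer matrix of rank 3; reducing to Smith normal form yields diagonal entries (1,1,1).

From H_k ≅ ker(∂_k) / im(∂_{k+1}) we obtain:

  H_0: rank C_0 − rank ∂_1 = 4 − 3 = 1, and the invariant factors of ∂_1 are all 1, so H_0 ≅ Z.
  H_1: rank ker ∂_1 − rank ∂_2 = (6 − 3) − 3 = 0, and the invariant factors of ∂_2 are all 1, so H_1 ≅ 0.
  H_2: rank ker ∂_2 − rank ∂_3 = (4 − 3) − 0 = 1, and there is no ∂_3, so H_2 ≅ Z.

As a check, the Euler characteristic is 4 − 6 + 4 = 2, which agrees with 1 − 0 + 1 = 2.
(K is a triangulation of the 2-sphere S^2.)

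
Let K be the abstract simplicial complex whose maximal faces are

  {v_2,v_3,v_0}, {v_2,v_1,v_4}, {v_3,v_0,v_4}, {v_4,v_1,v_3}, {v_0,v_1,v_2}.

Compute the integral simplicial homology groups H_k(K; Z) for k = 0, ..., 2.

H_0 = Z,  H_1 = Z,  H_2 = 0.

Take the total order v_0 < v_1 < v_2 < v_3 < v_4 on the vertex set. Then K (dimension 2) consists of the simplices:

  0-simplices (5): [v_0], [v_1], [v_2], [v_3], [v_4]
  1-simplices (10): [v_0,v_1], [v_0,v_2], [v_0,v_3], [v_0,v_4], [v_1,v_2], [v_1,v_3], [v_1,v_4], [v_2,v_3], [v_2,v_4], [v_3,v_4]
  2-simplices (5): [v_0,v_1,v_2], [v_0,v_2,v_3], [v_0,v_3,v_4], [v_1,v_2,v_4], [v_1,v_3,v_4]

so the chain groups are C_0 ≅ Z^5, C_1 ≅ Z^10, C_2 ≅ Z^5.

Boundary ∂_1: C_1 → C_0 maps an edge to its endpoints' difference, ∂[p,q] = q − p.
This gives a 5×10 integer matrix of rank 4; reducing to Smith normal form yields diagonal entries (1,1,1,1).

The boundary map ∂_2: C_2 → C_1 maps a triangle to the signed sum of its edges. For instance
  ∂[v_1,v_3,v_4] = [v_3,v_4] − [v_1,v_4] + [v_1,v_3],
  ∂[v_0,v_1,v_2] = [v_1,v_2] − [v_0,v_2] + [v_0,v_1].
As a 10×5 matrix over Z this has rank 5, with invariant factors (1,1,1,1,1).

Computing H_k = (kernel of ∂_k) / (image of ∂_{k+1}):

  H_0: rank C_0 − rank ∂_1 = 5 − 4 = 1, and the invariant factors of ∂_1 are all 1, so H_0 = Z.
  H_1: rank ker ∂_1 − rank ∂_2 = (10 − 4) − 5 = 1, and the invariant factors of ∂_2 are all 1, so H_1 = Z.
  H_2: rank ker ∂_2 − rank ∂_3 = (5 − 5) − 0 = 0, and there is no ∂_3, so H_2 = 0.

As a check, the Euler characteristic is 5 − 10 + 5 = 0, which agrees with 1 − 1 + 0 = 0.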